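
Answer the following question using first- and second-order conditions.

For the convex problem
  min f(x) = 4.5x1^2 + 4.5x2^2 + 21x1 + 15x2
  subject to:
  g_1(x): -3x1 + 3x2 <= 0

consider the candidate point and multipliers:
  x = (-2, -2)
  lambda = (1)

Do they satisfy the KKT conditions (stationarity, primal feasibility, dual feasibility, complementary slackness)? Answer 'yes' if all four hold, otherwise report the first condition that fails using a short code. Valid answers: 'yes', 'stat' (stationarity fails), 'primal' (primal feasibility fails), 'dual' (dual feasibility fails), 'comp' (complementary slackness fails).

Gradient of f: grad f(x) = Q x + c = (3, -3)
Constraint values g_i(x) = a_i^T x - b_i:
  g_1((-2, -2)) = 0
Stationarity residual: grad f(x) + sum_i lambda_i a_i = (0, 0)
  -> stationarity OK
Primal feasibility (all g_i <= 0): OK
Dual feasibility (all lambda_i >= 0): OK
Complementary slackness (lambda_i * g_i(x) = 0 for all i): OK

Verdict: yes, KKT holds.

yes


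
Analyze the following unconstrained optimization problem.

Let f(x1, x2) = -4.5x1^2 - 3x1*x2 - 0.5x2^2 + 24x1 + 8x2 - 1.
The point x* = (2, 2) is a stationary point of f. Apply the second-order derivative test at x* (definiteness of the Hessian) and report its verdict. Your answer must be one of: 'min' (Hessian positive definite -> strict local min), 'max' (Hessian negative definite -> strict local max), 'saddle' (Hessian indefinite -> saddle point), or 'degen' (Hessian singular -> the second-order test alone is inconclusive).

Compute the Hessian H = grad^2 f:
  H = [[-9, -3], [-3, -1]]
Verify stationarity: grad f(x*) = H x* + g = (0, 0).
Eigenvalues of H: -10, 0.
H has a zero eigenvalue (singular; negative semidefinite but not definite), so H is neither positive definite, negative definite, nor indefinite. The second-order test alone is inconclusive -> degen.
(Indeed, f is constant along the null direction of H through x*, so x* is not a strict local extremum.)

degen


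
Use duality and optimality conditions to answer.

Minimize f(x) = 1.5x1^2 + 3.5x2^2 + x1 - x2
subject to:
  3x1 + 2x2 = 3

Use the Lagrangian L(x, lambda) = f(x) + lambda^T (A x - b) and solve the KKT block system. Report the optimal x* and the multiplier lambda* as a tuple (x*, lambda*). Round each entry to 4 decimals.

Form the Lagrangian:
  L(x, lambda) = (1/2) x^T Q x + c^T x + lambda^T (A x - b)
Stationarity (grad_x L = 0): Q x + c + A^T lambda = 0.
Primal feasibility: A x = b.

This gives the KKT block system:
  [ Q   A^T ] [ x     ]   [-c ]
  [ A    0  ] [ lambda ] = [ b ]

Solving the linear system:
  x*      = (0.7067, 0.44)
  lambda* = (-1.04)
  f(x*)   = 1.6933

x* = (0.7067, 0.44), lambda* = (-1.04)


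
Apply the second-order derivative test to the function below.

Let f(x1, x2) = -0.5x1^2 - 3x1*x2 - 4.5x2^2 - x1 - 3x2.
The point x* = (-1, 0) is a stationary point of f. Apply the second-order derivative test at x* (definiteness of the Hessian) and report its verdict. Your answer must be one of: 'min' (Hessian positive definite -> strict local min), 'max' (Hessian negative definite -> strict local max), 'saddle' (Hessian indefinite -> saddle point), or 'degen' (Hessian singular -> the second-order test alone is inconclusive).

Compute the Hessian H = grad^2 f:
  H = [[-1, -3], [-3, -9]]
Verify stationarity: grad f(x*) = H x* + g = (0, 0).
Eigenvalues of H: -10, 0.
H has a zero eigenvalue (singular; negative semidefinite but not definite), so H is neither positive definite, negative definite, nor indefinite. The second-order test alone is inconclusive -> degen.
(Indeed, f is constant along the null direction of H through x*, so x* is not a strict local extremum.)

degen


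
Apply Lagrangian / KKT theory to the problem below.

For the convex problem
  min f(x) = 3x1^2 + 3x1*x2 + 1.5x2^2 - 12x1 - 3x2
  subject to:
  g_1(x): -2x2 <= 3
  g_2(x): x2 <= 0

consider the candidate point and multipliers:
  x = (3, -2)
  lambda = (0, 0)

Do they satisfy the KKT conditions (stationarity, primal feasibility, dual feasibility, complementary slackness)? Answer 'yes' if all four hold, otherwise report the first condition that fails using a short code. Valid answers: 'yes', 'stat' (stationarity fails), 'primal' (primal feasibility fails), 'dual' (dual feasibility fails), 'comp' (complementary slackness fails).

Gradient of f: grad f(x) = Q x + c = (0, 0)
Constraint values g_i(x) = a_i^T x - b_i:
  g_1((3, -2)) = 1
  g_2((3, -2)) = -2
Stationarity residual: grad f(x) + sum_i lambda_i a_i = (0, 0)
  -> stationarity OK
Primal feasibility (all g_i <= 0): FAILS
Dual feasibility (all lambda_i >= 0): OK
Complementary slackness (lambda_i * g_i(x) = 0 for all i): OK

Verdict: the first failing condition is primal_feasibility -> primal.

primal


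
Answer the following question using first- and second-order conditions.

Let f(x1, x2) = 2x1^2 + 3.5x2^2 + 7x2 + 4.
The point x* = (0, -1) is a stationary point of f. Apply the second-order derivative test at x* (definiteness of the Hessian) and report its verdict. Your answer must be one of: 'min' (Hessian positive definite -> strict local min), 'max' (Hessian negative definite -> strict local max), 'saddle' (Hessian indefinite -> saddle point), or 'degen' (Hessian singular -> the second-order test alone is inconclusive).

Compute the Hessian H = grad^2 f:
  H = [[4, 0], [0, 7]]
Verify stationarity: grad f(x*) = H x* + g = (0, 0).
Eigenvalues of H: 4, 7.
Both eigenvalues > 0, so H is positive definite -> x* is a strict local min.

min


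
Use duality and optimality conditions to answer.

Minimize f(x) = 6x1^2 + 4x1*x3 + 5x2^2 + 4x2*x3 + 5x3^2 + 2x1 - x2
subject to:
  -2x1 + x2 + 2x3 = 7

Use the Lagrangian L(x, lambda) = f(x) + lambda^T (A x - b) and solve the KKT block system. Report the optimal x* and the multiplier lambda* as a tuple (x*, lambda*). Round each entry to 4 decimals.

Form the Lagrangian:
  L(x, lambda) = (1/2) x^T Q x + c^T x + lambda^T (A x - b)
Stationarity (grad_x L = 0): Q x + c + A^T lambda = 0.
Primal feasibility: A x = b.

This gives the KKT block system:
  [ Q   A^T ] [ x     ]   [-c ]
  [ A    0  ] [ lambda ] = [ b ]

Solving the linear system:
  x*      = (-1.7073, -0.0732, 1.8293)
  lambda* = (-5.5854)
  f(x*)   = 17.878

x* = (-1.7073, -0.0732, 1.8293), lambda* = (-5.5854)


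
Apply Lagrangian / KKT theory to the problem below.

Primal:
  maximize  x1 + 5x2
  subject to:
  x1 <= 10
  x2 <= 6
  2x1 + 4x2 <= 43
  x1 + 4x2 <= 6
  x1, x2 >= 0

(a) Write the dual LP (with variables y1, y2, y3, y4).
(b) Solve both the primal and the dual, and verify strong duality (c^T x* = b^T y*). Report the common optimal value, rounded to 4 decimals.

The standard primal-dual pair for 'max c^T x s.t. A x <= b, x >= 0' is:
  Dual:  min b^T y  s.t.  A^T y >= c,  y >= 0.

So the dual LP is:
  minimize  10y1 + 6y2 + 43y3 + 6y4
  subject to:
    y1 + 2y3 + y4 >= 1
    y2 + 4y3 + 4y4 >= 5
    y1, y2, y3, y4 >= 0

Solving the primal: x* = (0, 1.5).
  primal value c^T x* = 7.5.
Solving the dual: y* = (0, 0, 0, 1.25).
  dual value b^T y* = 7.5.
Strong duality: c^T x* = b^T y*. Confirmed.

7.5


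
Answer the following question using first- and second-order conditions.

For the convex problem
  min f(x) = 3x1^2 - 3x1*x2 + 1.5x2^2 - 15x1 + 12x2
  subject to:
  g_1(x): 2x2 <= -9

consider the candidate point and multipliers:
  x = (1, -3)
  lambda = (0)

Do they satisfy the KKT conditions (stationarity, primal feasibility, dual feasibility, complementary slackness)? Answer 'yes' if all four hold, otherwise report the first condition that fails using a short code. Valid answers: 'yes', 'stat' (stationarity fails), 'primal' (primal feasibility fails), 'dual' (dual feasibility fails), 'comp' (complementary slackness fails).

Gradient of f: grad f(x) = Q x + c = (0, 0)
Constraint values g_i(x) = a_i^T x - b_i:
  g_1((1, -3)) = 3
Stationarity residual: grad f(x) + sum_i lambda_i a_i = (0, 0)
  -> stationarity OK
Primal feasibility (all g_i <= 0): FAILS
Dual feasibility (all lambda_i >= 0): OK
Complementary slackness (lambda_i * g_i(x) = 0 for all i): OK

Verdict: the first failing condition is primal_feasibility -> primal.

primal


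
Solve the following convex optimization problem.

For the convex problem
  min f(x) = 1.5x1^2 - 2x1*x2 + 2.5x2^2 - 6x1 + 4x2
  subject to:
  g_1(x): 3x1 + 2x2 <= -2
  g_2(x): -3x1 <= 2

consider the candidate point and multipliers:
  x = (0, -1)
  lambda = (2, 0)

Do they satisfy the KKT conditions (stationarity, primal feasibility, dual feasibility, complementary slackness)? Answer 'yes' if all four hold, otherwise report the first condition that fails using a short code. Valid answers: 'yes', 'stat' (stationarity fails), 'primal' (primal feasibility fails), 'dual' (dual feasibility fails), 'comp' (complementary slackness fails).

Gradient of f: grad f(x) = Q x + c = (-4, -1)
Constraint values g_i(x) = a_i^T x - b_i:
  g_1((0, -1)) = 0
  g_2((0, -1)) = -2
Stationarity residual: grad f(x) + sum_i lambda_i a_i = (2, 3)
  -> stationarity FAILS
Primal feasibility (all g_i <= 0): OK
Dual feasibility (all lambda_i >= 0): OK
Complementary slackness (lambda_i * g_i(x) = 0 for all i): OK

Verdict: the first failing condition is stationarity -> stat.

stat


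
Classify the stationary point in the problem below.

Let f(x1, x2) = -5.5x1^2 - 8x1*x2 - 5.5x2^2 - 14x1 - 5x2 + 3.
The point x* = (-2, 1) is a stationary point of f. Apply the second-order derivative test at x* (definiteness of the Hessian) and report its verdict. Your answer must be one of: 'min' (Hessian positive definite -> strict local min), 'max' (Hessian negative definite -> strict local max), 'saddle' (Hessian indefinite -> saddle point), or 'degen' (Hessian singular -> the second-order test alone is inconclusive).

Compute the Hessian H = grad^2 f:
  H = [[-11, -8], [-8, -11]]
Verify stationarity: grad f(x*) = H x* + g = (0, 0).
Eigenvalues of H: -19, -3.
Both eigenvalues < 0, so H is negative definite -> x* is a strict local max.

max


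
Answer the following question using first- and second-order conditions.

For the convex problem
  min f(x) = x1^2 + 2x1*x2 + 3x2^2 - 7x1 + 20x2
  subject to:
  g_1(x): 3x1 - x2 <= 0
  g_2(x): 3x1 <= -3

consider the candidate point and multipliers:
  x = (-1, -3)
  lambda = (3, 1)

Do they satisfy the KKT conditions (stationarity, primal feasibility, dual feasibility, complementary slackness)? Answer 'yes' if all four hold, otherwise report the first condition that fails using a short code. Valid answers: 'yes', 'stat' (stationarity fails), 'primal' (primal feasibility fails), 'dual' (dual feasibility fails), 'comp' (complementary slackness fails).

Gradient of f: grad f(x) = Q x + c = (-15, 0)
Constraint values g_i(x) = a_i^T x - b_i:
  g_1((-1, -3)) = 0
  g_2((-1, -3)) = 0
Stationarity residual: grad f(x) + sum_i lambda_i a_i = (-3, -3)
  -> stationarity FAILS
Primal feasibility (all g_i <= 0): OK
Dual feasibility (all lambda_i >= 0): OK
Complementary slackness (lambda_i * g_i(x) = 0 for all i): OK

Verdict: the first failing condition is stationarity -> stat.

stat


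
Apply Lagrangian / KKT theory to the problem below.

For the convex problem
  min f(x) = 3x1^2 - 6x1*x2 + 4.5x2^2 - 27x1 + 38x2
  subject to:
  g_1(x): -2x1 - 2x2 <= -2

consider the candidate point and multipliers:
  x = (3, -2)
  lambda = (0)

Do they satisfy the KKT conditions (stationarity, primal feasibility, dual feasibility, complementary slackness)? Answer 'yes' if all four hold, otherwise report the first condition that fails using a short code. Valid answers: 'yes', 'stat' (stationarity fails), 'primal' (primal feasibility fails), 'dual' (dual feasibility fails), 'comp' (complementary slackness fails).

Gradient of f: grad f(x) = Q x + c = (3, 2)
Constraint values g_i(x) = a_i^T x - b_i:
  g_1((3, -2)) = 0
Stationarity residual: grad f(x) + sum_i lambda_i a_i = (3, 2)
  -> stationarity FAILS
Primal feasibility (all g_i <= 0): OK
Dual feasibility (all lambda_i >= 0): OK
Complementary slackness (lambda_i * g_i(x) = 0 for all i): OK

Verdict: the first failing condition is stationarity -> stat.

stat


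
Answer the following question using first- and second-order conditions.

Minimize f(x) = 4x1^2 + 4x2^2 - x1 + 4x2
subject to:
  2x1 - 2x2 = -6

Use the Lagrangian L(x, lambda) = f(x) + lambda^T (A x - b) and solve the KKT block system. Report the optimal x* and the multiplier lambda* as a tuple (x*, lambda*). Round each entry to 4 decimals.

Form the Lagrangian:
  L(x, lambda) = (1/2) x^T Q x + c^T x + lambda^T (A x - b)
Stationarity (grad_x L = 0): Q x + c + A^T lambda = 0.
Primal feasibility: A x = b.

This gives the KKT block system:
  [ Q   A^T ] [ x     ]   [-c ]
  [ A    0  ] [ lambda ] = [ b ]

Solving the linear system:
  x*      = (-1.6875, 1.3125)
  lambda* = (7.25)
  f(x*)   = 25.2188

x* = (-1.6875, 1.3125), lambda* = (7.25)


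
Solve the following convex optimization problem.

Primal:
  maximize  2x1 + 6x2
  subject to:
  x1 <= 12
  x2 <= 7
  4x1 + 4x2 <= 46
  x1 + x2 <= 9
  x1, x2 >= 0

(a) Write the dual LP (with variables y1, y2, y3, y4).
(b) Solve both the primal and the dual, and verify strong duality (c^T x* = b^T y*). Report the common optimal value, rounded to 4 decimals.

The standard primal-dual pair for 'max c^T x s.t. A x <= b, x >= 0' is:
  Dual:  min b^T y  s.t.  A^T y >= c,  y >= 0.

So the dual LP is:
  minimize  12y1 + 7y2 + 46y3 + 9y4
  subject to:
    y1 + 4y3 + y4 >= 2
    y2 + 4y3 + y4 >= 6
    y1, y2, y3, y4 >= 0

Solving the primal: x* = (2, 7).
  primal value c^T x* = 46.
Solving the dual: y* = (0, 4, 0, 2).
  dual value b^T y* = 46.
Strong duality: c^T x* = b^T y*. Confirmed.

46


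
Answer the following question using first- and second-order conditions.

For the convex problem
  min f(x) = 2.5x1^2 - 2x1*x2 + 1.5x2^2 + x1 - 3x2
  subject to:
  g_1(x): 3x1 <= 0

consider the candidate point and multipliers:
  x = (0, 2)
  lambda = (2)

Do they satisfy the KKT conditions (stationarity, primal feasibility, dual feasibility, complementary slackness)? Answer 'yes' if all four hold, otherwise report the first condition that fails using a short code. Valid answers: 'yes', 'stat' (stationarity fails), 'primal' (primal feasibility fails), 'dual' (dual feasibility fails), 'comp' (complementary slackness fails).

Gradient of f: grad f(x) = Q x + c = (-3, 3)
Constraint values g_i(x) = a_i^T x - b_i:
  g_1((0, 2)) = 0
Stationarity residual: grad f(x) + sum_i lambda_i a_i = (3, 3)
  -> stationarity FAILS
Primal feasibility (all g_i <= 0): OK
Dual feasibility (all lambda_i >= 0): OK
Complementary slackness (lambda_i * g_i(x) = 0 for all i): OK

Verdict: the first failing condition is stationarity -> stat.

stat


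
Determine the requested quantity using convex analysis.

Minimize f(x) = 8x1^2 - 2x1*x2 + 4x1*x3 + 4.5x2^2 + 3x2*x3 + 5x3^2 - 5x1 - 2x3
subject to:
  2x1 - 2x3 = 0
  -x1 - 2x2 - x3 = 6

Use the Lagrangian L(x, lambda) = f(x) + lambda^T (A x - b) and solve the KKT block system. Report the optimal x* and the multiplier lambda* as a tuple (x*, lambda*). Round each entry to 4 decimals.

Form the Lagrangian:
  L(x, lambda) = (1/2) x^T Q x + c^T x + lambda^T (A x - b)
Stationarity (grad_x L = 0): Q x + c + A^T lambda = 0.
Primal feasibility: A x = b.

This gives the KKT block system:
  [ Q   A^T ] [ x     ]   [-c ]
  [ A    0  ] [ lambda ] = [ b ]

Solving the linear system:
  x*      = (-0.4146, -2.5854, -0.4146)
  lambda* = (-1.8598, -11.8415)
  f(x*)   = 36.9756

x* = (-0.4146, -2.5854, -0.4146), lambda* = (-1.8598, -11.8415)


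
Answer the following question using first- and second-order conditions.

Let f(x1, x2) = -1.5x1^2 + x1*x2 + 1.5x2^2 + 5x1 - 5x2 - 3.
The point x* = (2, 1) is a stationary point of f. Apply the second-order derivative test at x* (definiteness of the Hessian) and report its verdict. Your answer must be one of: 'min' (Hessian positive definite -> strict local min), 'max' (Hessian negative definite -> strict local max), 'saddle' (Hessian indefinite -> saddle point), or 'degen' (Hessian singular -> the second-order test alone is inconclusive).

Compute the Hessian H = grad^2 f:
  H = [[-3, 1], [1, 3]]
Verify stationarity: grad f(x*) = H x* + g = (0, 0).
Eigenvalues of H: -3.1623, 3.1623.
Eigenvalues have mixed signs, so H is indefinite -> x* is a saddle point.

saddle


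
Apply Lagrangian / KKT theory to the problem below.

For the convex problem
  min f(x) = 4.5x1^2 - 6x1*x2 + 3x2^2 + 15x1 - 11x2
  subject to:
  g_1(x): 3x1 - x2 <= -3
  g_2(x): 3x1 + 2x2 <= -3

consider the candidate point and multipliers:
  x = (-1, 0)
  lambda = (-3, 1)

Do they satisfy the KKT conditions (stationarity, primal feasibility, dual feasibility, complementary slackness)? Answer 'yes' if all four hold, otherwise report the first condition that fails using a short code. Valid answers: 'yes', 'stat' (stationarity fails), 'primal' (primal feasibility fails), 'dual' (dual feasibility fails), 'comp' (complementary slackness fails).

Gradient of f: grad f(x) = Q x + c = (6, -5)
Constraint values g_i(x) = a_i^T x - b_i:
  g_1((-1, 0)) = 0
  g_2((-1, 0)) = 0
Stationarity residual: grad f(x) + sum_i lambda_i a_i = (0, 0)
  -> stationarity OK
Primal feasibility (all g_i <= 0): OK
Dual feasibility (all lambda_i >= 0): FAILS
Complementary slackness (lambda_i * g_i(x) = 0 for all i): OK

Verdict: the first failing condition is dual_feasibility -> dual.

dual


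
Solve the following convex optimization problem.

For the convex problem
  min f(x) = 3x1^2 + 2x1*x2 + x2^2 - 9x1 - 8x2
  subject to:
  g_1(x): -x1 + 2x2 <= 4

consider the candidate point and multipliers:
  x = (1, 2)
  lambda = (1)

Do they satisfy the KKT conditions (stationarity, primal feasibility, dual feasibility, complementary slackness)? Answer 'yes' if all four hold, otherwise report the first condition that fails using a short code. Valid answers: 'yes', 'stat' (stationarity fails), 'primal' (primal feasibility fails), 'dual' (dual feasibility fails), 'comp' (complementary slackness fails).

Gradient of f: grad f(x) = Q x + c = (1, -2)
Constraint values g_i(x) = a_i^T x - b_i:
  g_1((1, 2)) = -1
Stationarity residual: grad f(x) + sum_i lambda_i a_i = (0, 0)
  -> stationarity OK
Primal feasibility (all g_i <= 0): OK
Dual feasibility (all lambda_i >= 0): OK
Complementary slackness (lambda_i * g_i(x) = 0 for all i): FAILS

Verdict: the first failing condition is complementary_slackness -> comp.

comp


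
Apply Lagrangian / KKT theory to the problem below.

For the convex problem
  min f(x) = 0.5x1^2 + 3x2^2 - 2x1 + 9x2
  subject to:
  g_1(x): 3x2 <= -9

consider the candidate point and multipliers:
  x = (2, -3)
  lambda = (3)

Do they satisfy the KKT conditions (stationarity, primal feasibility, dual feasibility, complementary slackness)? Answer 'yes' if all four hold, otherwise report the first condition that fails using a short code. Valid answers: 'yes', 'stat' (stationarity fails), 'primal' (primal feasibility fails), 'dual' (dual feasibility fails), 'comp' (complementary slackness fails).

Gradient of f: grad f(x) = Q x + c = (0, -9)
Constraint values g_i(x) = a_i^T x - b_i:
  g_1((2, -3)) = 0
Stationarity residual: grad f(x) + sum_i lambda_i a_i = (0, 0)
  -> stationarity OK
Primal feasibility (all g_i <= 0): OK
Dual feasibility (all lambda_i >= 0): OK
Complementary slackness (lambda_i * g_i(x) = 0 for all i): OK

Verdict: yes, KKT holds.

yes


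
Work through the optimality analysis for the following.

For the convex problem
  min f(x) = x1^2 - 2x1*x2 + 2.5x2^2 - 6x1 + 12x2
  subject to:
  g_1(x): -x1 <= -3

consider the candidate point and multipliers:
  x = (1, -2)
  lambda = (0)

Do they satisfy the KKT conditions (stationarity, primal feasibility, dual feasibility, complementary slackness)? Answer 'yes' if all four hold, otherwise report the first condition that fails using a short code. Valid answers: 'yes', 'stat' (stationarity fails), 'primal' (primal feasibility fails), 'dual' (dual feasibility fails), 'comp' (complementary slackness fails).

Gradient of f: grad f(x) = Q x + c = (0, 0)
Constraint values g_i(x) = a_i^T x - b_i:
  g_1((1, -2)) = 2
Stationarity residual: grad f(x) + sum_i lambda_i a_i = (0, 0)
  -> stationarity OK
Primal feasibility (all g_i <= 0): FAILS
Dual feasibility (all lambda_i >= 0): OK
Complementary slackness (lambda_i * g_i(x) = 0 for all i): OK

Verdict: the first failing condition is primal_feasibility -> primal.

primal


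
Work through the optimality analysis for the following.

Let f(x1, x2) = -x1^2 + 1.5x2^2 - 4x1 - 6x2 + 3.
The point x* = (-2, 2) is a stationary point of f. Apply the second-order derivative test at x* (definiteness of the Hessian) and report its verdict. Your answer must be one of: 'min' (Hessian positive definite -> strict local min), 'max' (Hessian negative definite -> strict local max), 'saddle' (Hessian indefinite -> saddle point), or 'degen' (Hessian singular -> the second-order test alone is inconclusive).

Compute the Hessian H = grad^2 f:
  H = [[-2, 0], [0, 3]]
Verify stationarity: grad f(x*) = H x* + g = (0, 0).
Eigenvalues of H: -2, 3.
Eigenvalues have mixed signs, so H is indefinite -> x* is a saddle point.

saddle


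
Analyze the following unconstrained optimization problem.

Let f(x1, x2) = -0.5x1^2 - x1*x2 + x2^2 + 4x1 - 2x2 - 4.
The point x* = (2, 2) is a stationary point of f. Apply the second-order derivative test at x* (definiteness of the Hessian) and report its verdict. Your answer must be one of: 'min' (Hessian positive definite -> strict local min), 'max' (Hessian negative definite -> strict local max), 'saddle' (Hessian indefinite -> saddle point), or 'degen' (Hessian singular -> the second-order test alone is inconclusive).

Compute the Hessian H = grad^2 f:
  H = [[-1, -1], [-1, 2]]
Verify stationarity: grad f(x*) = H x* + g = (0, 0).
Eigenvalues of H: -1.3028, 2.3028.
Eigenvalues have mixed signs, so H is indefinite -> x* is a saddle point.

saddle


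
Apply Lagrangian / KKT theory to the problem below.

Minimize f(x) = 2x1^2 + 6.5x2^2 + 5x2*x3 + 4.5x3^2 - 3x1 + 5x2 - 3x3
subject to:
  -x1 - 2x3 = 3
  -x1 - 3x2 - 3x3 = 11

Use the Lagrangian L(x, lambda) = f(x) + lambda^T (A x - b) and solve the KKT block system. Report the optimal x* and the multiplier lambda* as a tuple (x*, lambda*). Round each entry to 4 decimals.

Form the Lagrangian:
  L(x, lambda) = (1/2) x^T Q x + c^T x + lambda^T (A x - b)
Stationarity (grad_x L = 0): Q x + c + A^T lambda = 0.
Primal feasibility: A x = b.

This gives the KKT block system:
  [ Q   A^T ] [ x     ]   [-c ]
  [ A    0  ] [ lambda ] = [ b ]

Solving the linear system:
  x*      = (-0.9615, -2.3269, -1.0192)
  lambda* = (3.2692, -10.1154)
  f(x*)   = 47.8846

x* = (-0.9615, -2.3269, -1.0192), lambda* = (3.2692, -10.1154)


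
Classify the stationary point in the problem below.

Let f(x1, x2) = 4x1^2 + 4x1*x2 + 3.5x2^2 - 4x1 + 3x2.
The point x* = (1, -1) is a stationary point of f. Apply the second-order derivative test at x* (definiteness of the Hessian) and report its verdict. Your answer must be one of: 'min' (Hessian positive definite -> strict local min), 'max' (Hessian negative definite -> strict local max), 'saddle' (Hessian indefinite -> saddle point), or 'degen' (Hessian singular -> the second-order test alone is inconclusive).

Compute the Hessian H = grad^2 f:
  H = [[8, 4], [4, 7]]
Verify stationarity: grad f(x*) = H x* + g = (0, 0).
Eigenvalues of H: 3.4689, 11.5311.
Both eigenvalues > 0, so H is positive definite -> x* is a strict local min.

min


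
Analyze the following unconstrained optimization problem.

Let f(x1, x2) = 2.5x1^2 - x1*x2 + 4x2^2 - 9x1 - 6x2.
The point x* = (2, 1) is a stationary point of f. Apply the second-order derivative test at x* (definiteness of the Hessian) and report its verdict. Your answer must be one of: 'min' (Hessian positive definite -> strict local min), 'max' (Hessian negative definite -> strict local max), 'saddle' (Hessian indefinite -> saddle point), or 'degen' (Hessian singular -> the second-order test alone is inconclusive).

Compute the Hessian H = grad^2 f:
  H = [[5, -1], [-1, 8]]
Verify stationarity: grad f(x*) = H x* + g = (0, 0).
Eigenvalues of H: 4.6972, 8.3028.
Both eigenvalues > 0, so H is positive definite -> x* is a strict local min.

min


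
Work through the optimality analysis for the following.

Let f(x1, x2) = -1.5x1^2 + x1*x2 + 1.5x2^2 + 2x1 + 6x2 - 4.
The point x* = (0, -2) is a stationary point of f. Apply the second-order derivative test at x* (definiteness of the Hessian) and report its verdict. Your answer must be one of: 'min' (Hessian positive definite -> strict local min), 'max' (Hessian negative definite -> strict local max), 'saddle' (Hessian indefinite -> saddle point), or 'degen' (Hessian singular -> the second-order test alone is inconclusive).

Compute the Hessian H = grad^2 f:
  H = [[-3, 1], [1, 3]]
Verify stationarity: grad f(x*) = H x* + g = (0, 0).
Eigenvalues of H: -3.1623, 3.1623.
Eigenvalues have mixed signs, so H is indefinite -> x* is a saddle point.

saddle


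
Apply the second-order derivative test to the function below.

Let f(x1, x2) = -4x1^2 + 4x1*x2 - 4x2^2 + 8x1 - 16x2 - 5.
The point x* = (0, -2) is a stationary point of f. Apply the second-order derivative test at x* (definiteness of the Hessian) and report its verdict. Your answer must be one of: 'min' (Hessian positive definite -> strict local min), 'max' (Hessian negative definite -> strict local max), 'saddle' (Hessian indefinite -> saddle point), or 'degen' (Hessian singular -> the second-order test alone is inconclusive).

Compute the Hessian H = grad^2 f:
  H = [[-8, 4], [4, -8]]
Verify stationarity: grad f(x*) = H x* + g = (0, 0).
Eigenvalues of H: -12, -4.
Both eigenvalues < 0, so H is negative definite -> x* is a strict local max.

max


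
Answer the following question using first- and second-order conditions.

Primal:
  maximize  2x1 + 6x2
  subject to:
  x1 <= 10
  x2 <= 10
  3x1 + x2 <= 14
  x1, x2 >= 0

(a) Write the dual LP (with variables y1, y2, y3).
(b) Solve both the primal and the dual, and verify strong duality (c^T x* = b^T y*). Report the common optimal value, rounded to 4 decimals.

The standard primal-dual pair for 'max c^T x s.t. A x <= b, x >= 0' is:
  Dual:  min b^T y  s.t.  A^T y >= c,  y >= 0.

So the dual LP is:
  minimize  10y1 + 10y2 + 14y3
  subject to:
    y1 + 3y3 >= 2
    y2 + y3 >= 6
    y1, y2, y3 >= 0

Solving the primal: x* = (1.3333, 10).
  primal value c^T x* = 62.6667.
Solving the dual: y* = (0, 5.3333, 0.6667).
  dual value b^T y* = 62.6667.
Strong duality: c^T x* = b^T y*. Confirmed.

62.6667


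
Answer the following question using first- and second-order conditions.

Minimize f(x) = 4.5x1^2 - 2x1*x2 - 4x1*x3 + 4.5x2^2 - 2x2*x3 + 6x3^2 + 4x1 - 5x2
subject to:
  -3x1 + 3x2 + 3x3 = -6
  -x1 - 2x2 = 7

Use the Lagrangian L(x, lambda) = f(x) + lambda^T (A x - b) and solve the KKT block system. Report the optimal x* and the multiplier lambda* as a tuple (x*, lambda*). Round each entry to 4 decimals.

Form the Lagrangian:
  L(x, lambda) = (1/2) x^T Q x + c^T x + lambda^T (A x - b)
Stationarity (grad_x L = 0): Q x + c + A^T lambda = 0.
Primal feasibility: A x = b.

This gives the KKT block system:
  [ Q   A^T ] [ x     ]   [-c ]
  [ A    0  ] [ lambda ] = [ b ]

Solving the linear system:
  x*      = (-1.992, -2.504, -1.488)
  lambda* = (1.6267, -7.848)
  f(x*)   = 34.624

x* = (-1.992, -2.504, -1.488), lambda* = (1.6267, -7.848)


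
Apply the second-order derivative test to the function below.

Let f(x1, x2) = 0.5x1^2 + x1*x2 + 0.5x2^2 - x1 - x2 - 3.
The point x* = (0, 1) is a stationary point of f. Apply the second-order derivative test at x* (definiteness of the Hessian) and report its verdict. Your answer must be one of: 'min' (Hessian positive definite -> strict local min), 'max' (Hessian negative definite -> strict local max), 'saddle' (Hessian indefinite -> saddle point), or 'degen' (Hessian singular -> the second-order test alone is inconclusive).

Compute the Hessian H = grad^2 f:
  H = [[1, 1], [1, 1]]
Verify stationarity: grad f(x*) = H x* + g = (0, 0).
Eigenvalues of H: 0, 2.
H has a zero eigenvalue (singular; positive semidefinite but not definite), so H is neither positive definite, negative definite, nor indefinite. The second-order test alone is inconclusive -> degen.
(Indeed, f is constant along the null direction of H through x*, so x* is not a strict local extremum.)

degen


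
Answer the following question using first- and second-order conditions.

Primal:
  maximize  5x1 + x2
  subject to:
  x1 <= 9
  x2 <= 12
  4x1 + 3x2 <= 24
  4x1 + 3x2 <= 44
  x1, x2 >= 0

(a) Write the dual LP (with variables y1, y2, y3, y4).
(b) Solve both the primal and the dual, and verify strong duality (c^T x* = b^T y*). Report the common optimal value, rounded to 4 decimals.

The standard primal-dual pair for 'max c^T x s.t. A x <= b, x >= 0' is:
  Dual:  min b^T y  s.t.  A^T y >= c,  y >= 0.

So the dual LP is:
  minimize  9y1 + 12y2 + 24y3 + 44y4
  subject to:
    y1 + 4y3 + 4y4 >= 5
    y2 + 3y3 + 3y4 >= 1
    y1, y2, y3, y4 >= 0

Solving the primal: x* = (6, 0).
  primal value c^T x* = 30.
Solving the dual: y* = (0, 0, 1.25, 0).
  dual value b^T y* = 30.
Strong duality: c^T x* = b^T y*. Confirmed.

30


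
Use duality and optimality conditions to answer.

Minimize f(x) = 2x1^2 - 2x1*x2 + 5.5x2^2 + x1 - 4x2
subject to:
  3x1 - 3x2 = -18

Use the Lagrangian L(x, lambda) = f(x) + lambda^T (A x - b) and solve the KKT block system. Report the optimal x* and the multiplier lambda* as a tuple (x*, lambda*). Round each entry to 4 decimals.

Form the Lagrangian:
  L(x, lambda) = (1/2) x^T Q x + c^T x + lambda^T (A x - b)
Stationarity (grad_x L = 0): Q x + c + A^T lambda = 0.
Primal feasibility: A x = b.

This gives the KKT block system:
  [ Q   A^T ] [ x     ]   [-c ]
  [ A    0  ] [ lambda ] = [ b ]

Solving the linear system:
  x*      = (-4.6364, 1.3636)
  lambda* = (6.7576)
  f(x*)   = 55.7727

x* = (-4.6364, 1.3636), lambda* = (6.7576)


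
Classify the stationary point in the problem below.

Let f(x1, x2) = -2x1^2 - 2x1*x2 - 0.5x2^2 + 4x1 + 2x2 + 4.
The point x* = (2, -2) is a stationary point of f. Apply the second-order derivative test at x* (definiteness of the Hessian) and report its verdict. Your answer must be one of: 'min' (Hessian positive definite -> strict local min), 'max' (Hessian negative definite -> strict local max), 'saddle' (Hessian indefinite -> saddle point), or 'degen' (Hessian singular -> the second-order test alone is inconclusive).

Compute the Hessian H = grad^2 f:
  H = [[-4, -2], [-2, -1]]
Verify stationarity: grad f(x*) = H x* + g = (0, 0).
Eigenvalues of H: -5, 0.
H has a zero eigenvalue (singular; negative semidefinite but not definite), so H is neither positive definite, negative definite, nor indefinite. The second-order test alone is inconclusive -> degen.
(Indeed, f is constant along the null direction of H through x*, so x* is not a strict local extremum.)

degen


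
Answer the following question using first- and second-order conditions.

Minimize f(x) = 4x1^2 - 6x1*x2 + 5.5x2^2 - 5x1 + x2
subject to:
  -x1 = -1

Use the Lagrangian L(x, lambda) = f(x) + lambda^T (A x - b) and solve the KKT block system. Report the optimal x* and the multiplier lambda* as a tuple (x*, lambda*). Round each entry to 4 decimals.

Form the Lagrangian:
  L(x, lambda) = (1/2) x^T Q x + c^T x + lambda^T (A x - b)
Stationarity (grad_x L = 0): Q x + c + A^T lambda = 0.
Primal feasibility: A x = b.

This gives the KKT block system:
  [ Q   A^T ] [ x     ]   [-c ]
  [ A    0  ] [ lambda ] = [ b ]

Solving the linear system:
  x*      = (1, 0.4545)
  lambda* = (0.2727)
  f(x*)   = -2.1364

x* = (1, 0.4545), lambda* = (0.2727)


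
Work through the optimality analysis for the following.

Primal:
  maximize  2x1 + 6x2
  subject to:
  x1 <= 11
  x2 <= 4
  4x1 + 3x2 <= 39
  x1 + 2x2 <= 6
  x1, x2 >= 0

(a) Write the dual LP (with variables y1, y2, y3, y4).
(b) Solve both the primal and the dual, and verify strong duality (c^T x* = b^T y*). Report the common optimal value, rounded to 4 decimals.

The standard primal-dual pair for 'max c^T x s.t. A x <= b, x >= 0' is:
  Dual:  min b^T y  s.t.  A^T y >= c,  y >= 0.

So the dual LP is:
  minimize  11y1 + 4y2 + 39y3 + 6y4
  subject to:
    y1 + 4y3 + y4 >= 2
    y2 + 3y3 + 2y4 >= 6
    y1, y2, y3, y4 >= 0

Solving the primal: x* = (0, 3).
  primal value c^T x* = 18.
Solving the dual: y* = (0, 0, 0, 3).
  dual value b^T y* = 18.
Strong duality: c^T x* = b^T y*. Confirmed.

18


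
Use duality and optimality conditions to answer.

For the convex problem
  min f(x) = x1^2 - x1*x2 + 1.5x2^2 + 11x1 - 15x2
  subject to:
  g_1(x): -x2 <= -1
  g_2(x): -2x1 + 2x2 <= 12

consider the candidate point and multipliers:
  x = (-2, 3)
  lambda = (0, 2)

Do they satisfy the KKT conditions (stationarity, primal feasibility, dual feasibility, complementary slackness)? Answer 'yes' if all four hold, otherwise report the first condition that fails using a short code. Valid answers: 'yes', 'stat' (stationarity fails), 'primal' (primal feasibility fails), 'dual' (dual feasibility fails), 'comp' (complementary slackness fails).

Gradient of f: grad f(x) = Q x + c = (4, -4)
Constraint values g_i(x) = a_i^T x - b_i:
  g_1((-2, 3)) = -2
  g_2((-2, 3)) = -2
Stationarity residual: grad f(x) + sum_i lambda_i a_i = (0, 0)
  -> stationarity OK
Primal feasibility (all g_i <= 0): OK
Dual feasibility (all lambda_i >= 0): OK
Complementary slackness (lambda_i * g_i(x) = 0 for all i): FAILS

Verdict: the first failing condition is complementary_slackness -> comp.

comp


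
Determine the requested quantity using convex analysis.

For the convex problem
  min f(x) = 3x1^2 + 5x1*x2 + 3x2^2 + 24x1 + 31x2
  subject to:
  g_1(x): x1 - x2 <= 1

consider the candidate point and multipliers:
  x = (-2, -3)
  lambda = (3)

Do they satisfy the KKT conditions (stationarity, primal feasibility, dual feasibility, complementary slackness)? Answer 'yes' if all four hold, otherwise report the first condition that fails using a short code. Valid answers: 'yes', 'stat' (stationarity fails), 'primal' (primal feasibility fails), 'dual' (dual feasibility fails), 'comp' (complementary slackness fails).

Gradient of f: grad f(x) = Q x + c = (-3, 3)
Constraint values g_i(x) = a_i^T x - b_i:
  g_1((-2, -3)) = 0
Stationarity residual: grad f(x) + sum_i lambda_i a_i = (0, 0)
  -> stationarity OK
Primal feasibility (all g_i <= 0): OK
Dual feasibility (all lambda_i >= 0): OK
Complementary slackness (lambda_i * g_i(x) = 0 for all i): OK

Verdict: yes, KKT holds.

yes


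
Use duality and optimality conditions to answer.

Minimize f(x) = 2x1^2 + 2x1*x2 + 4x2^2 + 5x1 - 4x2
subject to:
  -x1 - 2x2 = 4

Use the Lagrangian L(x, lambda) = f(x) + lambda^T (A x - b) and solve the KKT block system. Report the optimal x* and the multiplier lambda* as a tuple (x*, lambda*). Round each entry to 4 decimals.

Form the Lagrangian:
  L(x, lambda) = (1/2) x^T Q x + c^T x + lambda^T (A x - b)
Stationarity (grad_x L = 0): Q x + c + A^T lambda = 0.
Primal feasibility: A x = b.

This gives the KKT block system:
  [ Q   A^T ] [ x     ]   [-c ]
  [ A    0  ] [ lambda ] = [ b ]

Solving the linear system:
  x*      = (-2.75, -0.625)
  lambda* = (-7.25)
  f(x*)   = 8.875

x* = (-2.75, -0.625), lambda* = (-7.25)


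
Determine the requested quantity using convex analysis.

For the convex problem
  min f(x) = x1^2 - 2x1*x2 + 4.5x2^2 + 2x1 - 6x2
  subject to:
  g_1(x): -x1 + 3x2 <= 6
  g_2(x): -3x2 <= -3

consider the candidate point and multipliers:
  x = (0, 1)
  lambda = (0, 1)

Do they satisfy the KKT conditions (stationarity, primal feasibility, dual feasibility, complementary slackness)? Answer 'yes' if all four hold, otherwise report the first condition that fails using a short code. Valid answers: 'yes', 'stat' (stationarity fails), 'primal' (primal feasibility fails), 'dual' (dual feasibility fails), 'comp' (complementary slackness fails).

Gradient of f: grad f(x) = Q x + c = (0, 3)
Constraint values g_i(x) = a_i^T x - b_i:
  g_1((0, 1)) = -3
  g_2((0, 1)) = 0
Stationarity residual: grad f(x) + sum_i lambda_i a_i = (0, 0)
  -> stationarity OK
Primal feasibility (all g_i <= 0): OK
Dual feasibility (all lambda_i >= 0): OK
Complementary slackness (lambda_i * g_i(x) = 0 for all i): OK

Verdict: yes, KKT holds.

yes


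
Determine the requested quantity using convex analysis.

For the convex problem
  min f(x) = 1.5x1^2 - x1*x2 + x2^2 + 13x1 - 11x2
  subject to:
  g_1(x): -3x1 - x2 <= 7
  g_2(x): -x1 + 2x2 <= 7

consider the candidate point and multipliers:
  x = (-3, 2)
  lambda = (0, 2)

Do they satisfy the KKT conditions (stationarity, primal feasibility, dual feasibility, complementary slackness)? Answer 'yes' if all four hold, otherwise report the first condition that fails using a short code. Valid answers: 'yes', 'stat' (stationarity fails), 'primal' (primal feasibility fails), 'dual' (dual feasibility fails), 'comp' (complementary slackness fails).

Gradient of f: grad f(x) = Q x + c = (2, -4)
Constraint values g_i(x) = a_i^T x - b_i:
  g_1((-3, 2)) = 0
  g_2((-3, 2)) = 0
Stationarity residual: grad f(x) + sum_i lambda_i a_i = (0, 0)
  -> stationarity OK
Primal feasibility (all g_i <= 0): OK
Dual feasibility (all lambda_i >= 0): OK
Complementary slackness (lambda_i * g_i(x) = 0 for all i): OK

Verdict: yes, KKT holds.

yes


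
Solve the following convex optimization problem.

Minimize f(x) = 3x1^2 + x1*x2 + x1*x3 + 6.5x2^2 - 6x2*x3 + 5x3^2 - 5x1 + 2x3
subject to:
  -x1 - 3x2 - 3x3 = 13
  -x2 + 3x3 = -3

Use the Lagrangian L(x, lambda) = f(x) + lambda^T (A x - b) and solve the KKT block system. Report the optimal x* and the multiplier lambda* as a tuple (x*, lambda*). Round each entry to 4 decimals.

Form the Lagrangian:
  L(x, lambda) = (1/2) x^T Q x + c^T x + lambda^T (A x - b)
Stationarity (grad_x L = 0): Q x + c + A^T lambda = 0.
Primal feasibility: A x = b.

This gives the KKT block system:
  [ Q   A^T ] [ x     ]   [-c ]
  [ A    0  ] [ lambda ] = [ b ]

Solving the linear system:
  x*      = (0.6449, -2.6612, -1.8871)
  lambda* = (-5.6787, -5.5925)
  f(x*)   = 25.0233

x* = (0.6449, -2.6612, -1.8871), lambda* = (-5.6787, -5.5925)


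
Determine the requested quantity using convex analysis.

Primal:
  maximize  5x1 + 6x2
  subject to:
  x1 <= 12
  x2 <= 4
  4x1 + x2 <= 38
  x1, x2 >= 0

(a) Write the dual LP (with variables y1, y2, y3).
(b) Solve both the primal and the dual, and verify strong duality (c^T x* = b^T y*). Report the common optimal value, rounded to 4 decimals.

The standard primal-dual pair for 'max c^T x s.t. A x <= b, x >= 0' is:
  Dual:  min b^T y  s.t.  A^T y >= c,  y >= 0.

So the dual LP is:
  minimize  12y1 + 4y2 + 38y3
  subject to:
    y1 + 4y3 >= 5
    y2 + y3 >= 6
    y1, y2, y3 >= 0

Solving the primal: x* = (8.5, 4).
  primal value c^T x* = 66.5.
Solving the dual: y* = (0, 4.75, 1.25).
  dual value b^T y* = 66.5.
Strong duality: c^T x* = b^T y*. Confirmed.

66.5


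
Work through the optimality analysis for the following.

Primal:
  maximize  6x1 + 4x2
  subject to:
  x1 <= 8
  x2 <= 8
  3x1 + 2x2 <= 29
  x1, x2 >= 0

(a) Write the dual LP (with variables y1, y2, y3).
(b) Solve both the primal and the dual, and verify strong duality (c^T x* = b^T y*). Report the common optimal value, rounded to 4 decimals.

The standard primal-dual pair for 'max c^T x s.t. A x <= b, x >= 0' is:
  Dual:  min b^T y  s.t.  A^T y >= c,  y >= 0.

So the dual LP is:
  minimize  8y1 + 8y2 + 29y3
  subject to:
    y1 + 3y3 >= 6
    y2 + 2y3 >= 4
    y1, y2, y3 >= 0

Solving the primal: x* = (4.3333, 8).
  primal value c^T x* = 58.
Solving the dual: y* = (0, 0, 2).
  dual value b^T y* = 58.
Strong duality: c^T x* = b^T y*. Confirmed.

58


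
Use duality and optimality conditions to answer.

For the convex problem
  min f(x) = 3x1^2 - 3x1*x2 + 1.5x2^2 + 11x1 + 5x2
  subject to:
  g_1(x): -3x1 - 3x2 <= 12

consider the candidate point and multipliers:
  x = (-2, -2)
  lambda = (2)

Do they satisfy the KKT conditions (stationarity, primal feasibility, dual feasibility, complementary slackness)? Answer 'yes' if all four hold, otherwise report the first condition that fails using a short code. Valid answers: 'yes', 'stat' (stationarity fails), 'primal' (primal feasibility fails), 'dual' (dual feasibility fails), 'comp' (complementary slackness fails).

Gradient of f: grad f(x) = Q x + c = (5, 5)
Constraint values g_i(x) = a_i^T x - b_i:
  g_1((-2, -2)) = 0
Stationarity residual: grad f(x) + sum_i lambda_i a_i = (-1, -1)
  -> stationarity FAILS
Primal feasibility (all g_i <= 0): OK
Dual feasibility (all lambda_i >= 0): OK
Complementary slackness (lambda_i * g_i(x) = 0 for all i): OK

Verdict: the first failing condition is stationarity -> stat.

stat
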